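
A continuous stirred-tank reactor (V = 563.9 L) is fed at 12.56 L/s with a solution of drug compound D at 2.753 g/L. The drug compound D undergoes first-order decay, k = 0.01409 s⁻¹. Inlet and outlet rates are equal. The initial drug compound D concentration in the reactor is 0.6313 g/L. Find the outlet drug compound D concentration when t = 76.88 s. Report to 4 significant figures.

1.622 g/L

V dC/dt = Q(C_in − C) − k V C.
dC/dt = (Q/V) C_in − (Q/V + k) C; effective rate a = Q/V + k = 0.0222735 + 0.01409 = 0.0363635 s⁻¹.
C_ss = Q C_in/(Q + kV) = 1.68628 g/L; C(t) = C_ss + (C₀ − C_ss) e^(−a t).
C(76.88) = 1.68628 + (-1.05498)·e^(−0.0363635·76.88) = 1.68628 + (-1.05498)·0.0610769 = 1.62184 g/L.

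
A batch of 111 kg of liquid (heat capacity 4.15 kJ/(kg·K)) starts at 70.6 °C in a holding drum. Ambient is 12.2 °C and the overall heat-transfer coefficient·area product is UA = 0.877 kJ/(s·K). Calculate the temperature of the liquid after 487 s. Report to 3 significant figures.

35.3 °C

Heat balance on the well-mixed liquid: M c_p dT/dt = −UA(T − T_amb).
dT/dt = (T_ss − T)/τ with T_ss = T_amb = 12.200 °C, τ = M c_p/UA = 111·4.15/0.877 = 525.26 s.
Solution: T(t) = T_ss + (T₀ − T_ss) e^(−t/τ).
T(487) = 12.200 + (58.400)·0.39567 = 35.307 °C.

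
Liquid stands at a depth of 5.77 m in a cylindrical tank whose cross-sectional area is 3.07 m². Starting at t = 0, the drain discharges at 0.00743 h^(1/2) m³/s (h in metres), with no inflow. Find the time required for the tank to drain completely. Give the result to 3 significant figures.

With no inflow, A dh/dt = −0.00743 √h.
∫ h^(−1/2) dh = −(0.00743/A) ∫ dt, giving 2√h = 2√h₀ − (0.00743/A) t.
Set h = 0: 2√h₀ = (0.00743/A) t_empty ⇒ t_empty = 2A√h₀/0.00743.
t_empty = 2·3.07·√5.77/0.00743 = 6.1400·2.4021/0.00743 = 1985.0 s.

1990 s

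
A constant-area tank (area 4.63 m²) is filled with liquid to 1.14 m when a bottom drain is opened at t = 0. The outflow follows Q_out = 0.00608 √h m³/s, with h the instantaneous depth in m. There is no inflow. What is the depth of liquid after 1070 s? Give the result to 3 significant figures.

0.133 m

A dh/dt = −Q_out = −0.00608 √h.
∫ h^(−1/2) dh = −(0.00608/A) ∫ dt, giving 2√h = 2√h₀ − (0.00608/A) t.
√h = √1.14 − 0.00608·1070/(2·4.63) = 1.0677 − 0.70255 = 0.36516.
h = 0.36516² = 0.13334 m.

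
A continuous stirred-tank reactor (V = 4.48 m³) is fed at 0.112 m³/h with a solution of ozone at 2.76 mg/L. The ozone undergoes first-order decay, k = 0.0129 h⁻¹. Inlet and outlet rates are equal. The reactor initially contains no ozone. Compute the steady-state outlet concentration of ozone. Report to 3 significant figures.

V dC/dt = Q(C_in − C) − k V C.
At steady state: 0 = Q C_in − (Q + kV) C_ss, so C_ss = Q C_in/(Q + kV).
C_ss = 0.112·2.76/(0.112 + 0.0129·4.48) = 0.30912/0.16979 = 1.8206 mg/L.

1.82 mg/L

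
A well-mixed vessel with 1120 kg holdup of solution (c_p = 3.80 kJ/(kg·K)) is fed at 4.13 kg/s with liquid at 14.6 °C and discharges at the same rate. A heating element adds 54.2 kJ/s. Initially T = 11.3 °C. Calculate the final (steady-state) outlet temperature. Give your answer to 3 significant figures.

First-law balance (no shaft work): M c_p dT/dt = ṁ c_p (T_in − T) + 54.2.
At steady state dT/dt = 0 ⇒ T_ss = T_in + Q̇/(ṁ c_p) = 14.6 + 54.2/(4.13·3.80) = 18.054 °C.

18.1 °C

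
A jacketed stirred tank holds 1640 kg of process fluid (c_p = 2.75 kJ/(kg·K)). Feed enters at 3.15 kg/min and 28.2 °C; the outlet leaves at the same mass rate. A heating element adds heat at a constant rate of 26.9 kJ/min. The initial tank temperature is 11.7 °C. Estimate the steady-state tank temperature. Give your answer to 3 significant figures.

31.3 °C

Energy balance: M c_p dT/dt = ṁ c_p (T_in − T) + 26.9.
At steady state dT/dt = 0 ⇒ T_ss = T_in + Q̇/(ṁ c_p) = 28.2 + 26.9/(3.15·2.75) = 31.305 °C.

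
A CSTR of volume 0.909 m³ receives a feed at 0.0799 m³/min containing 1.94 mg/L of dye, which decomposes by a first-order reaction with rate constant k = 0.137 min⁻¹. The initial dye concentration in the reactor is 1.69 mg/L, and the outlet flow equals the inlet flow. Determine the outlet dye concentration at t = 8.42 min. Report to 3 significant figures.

Species balance: V dC/dt = Q C_in − Q C − k V C.
dC/dt = (Q/V) C_in − (Q/V + k) C; effective rate a = Q/V + k = 0.087899 + 0.137 = 0.22490 min⁻¹.
C_ss = Q C_in/(Q + kV) = 0.75822 mg/L; C(t) = C_ss + (C₀ − C_ss) e^(−a t).
C(8.42) = 0.75822 + (0.93178)·e^(−0.22490·8.42) = 0.75822 + (0.93178)·0.15052 = 0.89848 mg/L.

0.898 mg/L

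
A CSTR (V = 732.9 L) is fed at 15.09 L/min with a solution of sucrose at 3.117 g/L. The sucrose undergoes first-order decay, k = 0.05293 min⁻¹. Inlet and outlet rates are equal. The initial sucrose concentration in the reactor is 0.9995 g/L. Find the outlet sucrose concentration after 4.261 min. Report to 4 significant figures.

V dC/dt = Q(C_in − C) − k V C.
dC/dt = (Q/V) C_in − (Q/V + k) C; effective rate a = Q/V + k = 0.0205894 + 0.05293 = 0.0735194 min⁻¹.
C_ss = Q C_in/(Q + kV) = 0.872929 g/L; C(t) = C_ss + (C₀ − C_ss) e^(−a t).
C(4.261) = 0.872929 + (0.126571)·e^(−0.0735194·4.261) = 0.872929 + (0.126571)·0.731055 = 0.965460 g/L.

0.9655 g/L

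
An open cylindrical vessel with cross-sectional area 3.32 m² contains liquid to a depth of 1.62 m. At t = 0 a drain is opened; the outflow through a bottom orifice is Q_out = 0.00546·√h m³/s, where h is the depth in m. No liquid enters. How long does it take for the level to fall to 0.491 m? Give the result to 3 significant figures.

Unsteady balance on liquid volume: A dh/dt = −0.00546 √h.
∫ h^(−1/2) dh = −(0.00546/A) ∫ dt, giving 2√h = 2√h₀ − (0.00546/A) t.
t = 2A(√h₀ − √h)/0.00546 = 2·3.32·(√1.62 − √0.491)/0.00546
  = 6.6400 × (1.2728 − 0.70071) / 0.00546 = 695.71 s.

696 s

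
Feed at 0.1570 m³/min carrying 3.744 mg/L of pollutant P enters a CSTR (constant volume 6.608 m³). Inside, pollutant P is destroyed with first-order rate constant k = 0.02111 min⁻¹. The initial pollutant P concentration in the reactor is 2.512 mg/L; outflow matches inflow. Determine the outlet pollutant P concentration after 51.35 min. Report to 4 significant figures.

2.035 mg/L

Species balance: V dC/dt = Q C_in − Q C − k V C.
This is linear with rate a = Q/V + k = 0.0448691 min⁻¹.
C_ss = Q C_in/(Q + kV) = 1.98252 mg/L; C(t) = C_ss + (C₀ − C_ss) e^(−a t).
C(51.35) = 1.98252 + (0.529477)·e^(−0.0448691·51.35) = 1.98252 + (0.529477)·0.0998559 = 2.03539 mg/L.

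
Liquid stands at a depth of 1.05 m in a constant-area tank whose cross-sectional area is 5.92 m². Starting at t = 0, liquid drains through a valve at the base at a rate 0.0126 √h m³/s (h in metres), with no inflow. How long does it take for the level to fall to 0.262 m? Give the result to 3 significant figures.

482 s

With no inflow, A dh/dt = −0.0126 √h.
This is separable: 2 d(√h)/dt = −0.0126/A, so √h = √h₀ − (0.0126/(2A)) t.
t = 2A(√h₀ − √h)/0.0126 = 2·5.92·(√1.05 − √0.262)/0.0126
  = 11.840 × (1.0247 − 0.51186) / 0.0126 = 481.90 s.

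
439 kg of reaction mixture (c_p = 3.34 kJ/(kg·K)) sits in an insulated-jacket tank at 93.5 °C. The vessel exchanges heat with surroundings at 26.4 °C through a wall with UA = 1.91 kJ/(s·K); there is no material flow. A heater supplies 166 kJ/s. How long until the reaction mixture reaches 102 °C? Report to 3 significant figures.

M c_p dT/dt = −UA(T − T_amb) + Q̇.
τ = M c_p/UA = 767.68 s; T_ss = T_amb + Q̇/UA = 26.4 + 166/1.91 = 113.31 °C.
T(t) = T_ss + (T₀ − T_ss)e^(−t/τ); set T = 102:
t = −τ ln[(T − T_ss)/(T₀ − T_ss)] = −767.68 · ln(0.57095) = 430.25 s.

430 s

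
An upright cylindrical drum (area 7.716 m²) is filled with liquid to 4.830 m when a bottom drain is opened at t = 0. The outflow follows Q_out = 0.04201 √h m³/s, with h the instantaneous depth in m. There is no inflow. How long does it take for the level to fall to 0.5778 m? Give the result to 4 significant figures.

528.1 s

With no inflow, A dh/dt = −0.04201 √h.
∫ h^(−1/2) dh = −(0.04201/A) ∫ dt, giving 2√h = 2√h₀ − (0.04201/A) t.
t = 2A(√h₀ − √h)/0.04201 = 2·7.716·(√4.830 − √0.5778)/0.04201
  = 15.4320 × (2.19773 − 0.760132) / 0.04201 = 528.088 s.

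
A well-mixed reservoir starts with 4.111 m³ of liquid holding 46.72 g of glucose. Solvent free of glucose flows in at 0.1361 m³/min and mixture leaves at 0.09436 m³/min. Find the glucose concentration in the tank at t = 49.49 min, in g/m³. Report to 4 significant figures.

Let m(t) be the amount of glucose. Volume: V(t) = V₀ + (Q_in − Q_out) t = 4.111 + 0.0417400 t; V(49.49) = 6.17671 m³.
Solute balance: dm/dt = 0 − Q_out C = −Q_out m/V(t).
dm/m = −Q_out dt/(V₀ + 0.0417400 t); integrating gives ln(m/m₀) = −(Q_out/(Q_in−Q_out)) ln(V/V₀).
m = m₀ (V₀/V)^(Q_out/(Q_in−Q_out)) = 46.72 × (4.111/6.17671)^(2.26066) = 18.6121 g.
C = m/V = 18.6121/6.17671 = 3.01327 g/m³.

3.013 g/m³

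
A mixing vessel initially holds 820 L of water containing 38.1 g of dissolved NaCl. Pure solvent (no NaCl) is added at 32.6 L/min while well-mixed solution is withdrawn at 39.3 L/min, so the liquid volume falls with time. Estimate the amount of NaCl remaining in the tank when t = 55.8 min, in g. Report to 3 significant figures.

Let m(t) be the amount of NaCl. Volume: V(t) = V₀ + (Q_in − Q_out) t = 820 − 6.7000 t; V(55.8) = 446.14 L.
No NaCl enters, so dm/dt = −Q_out · (m/V).
dm/m = −Q_out dt/(V₀ − 6.7000 t); integrating gives ln(m/m₀) = −(Q_out/(Q_in−Q_out)) ln(V/V₀).
m = m₀ (V₀/V)^(Q_out/(Q_in−Q_out)) = 38.1 × (820/446.14)^(-5.8657) = 1.0725 g.

1.07 g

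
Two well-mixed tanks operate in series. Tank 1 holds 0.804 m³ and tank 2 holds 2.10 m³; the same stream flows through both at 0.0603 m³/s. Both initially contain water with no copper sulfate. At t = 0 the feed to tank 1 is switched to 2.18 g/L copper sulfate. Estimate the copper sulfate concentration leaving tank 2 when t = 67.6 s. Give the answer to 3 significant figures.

1.68 g/L

Species balance on tank i: dCᵢ/dt = (Cᵢ₋₁ − Cᵢ)/τᵢ with τᵢ = Vᵢ/Q.
τ₁ = 0.804/0.0603 = 13.333 s; τ₂ = 2.10/0.0603 = 34.826 s.
Solving the cascade with C₁(0)=C₂(0)=0 gives C₂(t) = C_in[1 − (τ₁ e^(−t/τ₁) − τ₂ e^(−t/τ₂))/(τ₁ − τ₂)].
At t = 67.6: e^(−t/τ₁) = 0.0062824, e^(−t/τ₂) = 0.14355.
C₂ = 2.18·[1 − (13.333·0.0062824 − 34.826·0.14355)/(-21.493)] = 2.18·0.77130 = 1.6814 g/L.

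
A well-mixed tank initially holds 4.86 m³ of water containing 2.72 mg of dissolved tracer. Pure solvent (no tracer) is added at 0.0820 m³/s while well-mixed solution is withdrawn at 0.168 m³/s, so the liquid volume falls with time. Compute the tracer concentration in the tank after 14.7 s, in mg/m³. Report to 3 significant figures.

0.420 mg/m³

Total volume: dV/dt = Q_in − Q_out = -0.086000 m³/s, so V(t) = 4.86 − 0.086000 t and V(14.7) = 3.5958 m³.
Solute balance: dm/dt = 0 − Q_out C = −Q_out m/V(t).
dm/m = −Q_out dt/(V₀ − 0.086000 t); integrating gives ln(m/m₀) = −(Q_out/(Q_in−Q_out)) ln(V/V₀).
m = m₀ (V₀/V)^(Q_out/(Q_in−Q_out)) = 2.72 × (4.86/3.5958)^(-1.9535) = 1.5100 mg.
C = m/V = 1.5100/3.5958 = 0.41993 mg/m³.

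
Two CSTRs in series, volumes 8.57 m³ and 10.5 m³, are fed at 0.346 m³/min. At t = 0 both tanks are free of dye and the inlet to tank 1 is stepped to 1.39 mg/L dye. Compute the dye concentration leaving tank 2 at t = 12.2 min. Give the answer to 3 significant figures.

0.103 mg/L

Species balance on tank i: dCᵢ/dt = (Cᵢ₋₁ − Cᵢ)/τᵢ with τᵢ = Vᵢ/Q.
τ₁ = 8.57/0.346 = 24.769 min; τ₂ = 10.5/0.346 = 30.347 min.
Tank 1: C₁ = C_in(1 − e^(−t/τ₁)). Tank 2 (τ₁ ≠ τ₂): C₂ = C_in[1 − (τ₁ e^(−t/τ₁) − τ₂ e^(−t/τ₂))/(τ₁ − τ₂)].
At t = 12.2: e^(−t/τ₁) = 0.61106, e^(−t/τ₂) = 0.66897.
C₂ = 1.39·[1 − (24.769·0.61106 − 30.347·0.66897)/(-5.5780)] = 1.39·0.073909 = 0.10273 mg/L.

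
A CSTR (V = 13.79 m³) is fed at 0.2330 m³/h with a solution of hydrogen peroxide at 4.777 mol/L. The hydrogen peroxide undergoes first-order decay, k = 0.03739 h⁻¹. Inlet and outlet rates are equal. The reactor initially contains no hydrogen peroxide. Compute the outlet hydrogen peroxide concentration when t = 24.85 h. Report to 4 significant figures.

1.101 mol/L

Accumulation = in − out − consumed: V dC/dt = Q C_in − Q C − k V C.
dC/dt = (Q/V) C_in − (Q/V + k) C; effective rate a = Q/V + k = 0.0168963 + 0.03739 = 0.0542863 h⁻¹.
C_ss = Q C_in/(Q + kV) = 1.48681 mol/L; C(t) = C_ss + (C₀ − C_ss) e^(−a t).
C(24.85) = 1.48681 + (-1.48681)·e^(−0.0542863·24.85) = 1.48681 + (-1.48681)·0.259496 = 1.10099 mol/L.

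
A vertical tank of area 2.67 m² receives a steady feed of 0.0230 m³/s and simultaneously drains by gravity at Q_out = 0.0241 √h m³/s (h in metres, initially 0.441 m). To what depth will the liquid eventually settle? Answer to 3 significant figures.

A dh/dt = Q_in − 0.0241 √h. Steady state requires inflow = outflow:
Q_in = 0.0241 √h_ss ⇒ √h_ss = 0.0230/0.0241 = 0.95436.
h_ss = 0.95436² = 0.91080 m. (Since h₀ = 0.441 m < h_ss, the level will rise toward this value.)

0.911 m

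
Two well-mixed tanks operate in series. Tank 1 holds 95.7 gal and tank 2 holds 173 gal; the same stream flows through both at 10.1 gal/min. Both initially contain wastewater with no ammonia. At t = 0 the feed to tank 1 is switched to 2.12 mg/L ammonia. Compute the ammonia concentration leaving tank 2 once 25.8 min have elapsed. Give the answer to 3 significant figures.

1.24 mg/L

Species balance on tank i: dCᵢ/dt = (Cᵢ₋₁ − Cᵢ)/τᵢ with τᵢ = Vᵢ/Q.
τ₁ = 95.7/10.1 = 9.4752 min; τ₂ = 173/10.1 = 17.129 min.
Solving the cascade with C₁(0)=C₂(0)=0 gives C₂(t) = C_in[1 − (τ₁ e^(−t/τ₁) − τ₂ e^(−t/τ₂))/(τ₁ − τ₂)].
At t = 25.8: e^(−t/τ₁) = 0.065685, e^(−t/τ₂) = 0.22174.
C₂ = 2.12·[1 − (9.4752·0.065685 − 17.129·0.22174)/(-7.6535)] = 2.12·0.58506 = 1.2403 mg/L.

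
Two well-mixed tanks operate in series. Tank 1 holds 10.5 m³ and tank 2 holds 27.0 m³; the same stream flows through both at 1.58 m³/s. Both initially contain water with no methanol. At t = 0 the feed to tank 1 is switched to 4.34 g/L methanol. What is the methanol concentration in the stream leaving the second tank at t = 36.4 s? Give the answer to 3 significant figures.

3.51 g/L

Time constants: τᵢ = Vᵢ/Q for each well-mixed tank.
τ₁ = 10.5/1.58 = 6.6456 s; τ₂ = 27.0/1.58 = 17.089 s.
Solving the cascade with C₁(0)=C₂(0)=0 gives C₂(t) = C_in[1 − (τ₁ e^(−t/τ₁) − τ₂ e^(−t/τ₂))/(τ₁ − τ₂)].
At t = 36.4: e^(−t/τ₁) = 0.0041805, e^(−t/τ₂) = 0.11883.
C₂ = 4.34·[1 − (6.6456·0.0041805 − 17.089·0.11883)/(-10.443)] = 4.34·0.80821 = 3.5076 g/L.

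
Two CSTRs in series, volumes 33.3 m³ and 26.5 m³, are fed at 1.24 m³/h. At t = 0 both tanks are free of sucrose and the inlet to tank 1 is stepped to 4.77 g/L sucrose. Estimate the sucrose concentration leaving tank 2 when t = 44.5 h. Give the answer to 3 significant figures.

2.63 g/L

Species balance on tank i: dCᵢ/dt = (Cᵢ₋₁ − Cᵢ)/τᵢ with τᵢ = Vᵢ/Q.
τ₁ = 33.3/1.24 = 26.855 h; τ₂ = 26.5/1.24 = 21.371 h.
Solving the cascade with C₁(0)=C₂(0)=0 gives C₂(t) = C_in[1 − (τ₁ e^(−t/τ₁) − τ₂ e^(−t/τ₂))/(τ₁ − τ₂)].
At t = 44.5: e^(−t/τ₁) = 0.19070, e^(−t/τ₂) = 0.12465.
C₂ = 4.77·[1 − (26.855·0.19070 − 21.371·0.12465)/(5.4839)] = 4.77·0.55189 = 2.6325 g/L.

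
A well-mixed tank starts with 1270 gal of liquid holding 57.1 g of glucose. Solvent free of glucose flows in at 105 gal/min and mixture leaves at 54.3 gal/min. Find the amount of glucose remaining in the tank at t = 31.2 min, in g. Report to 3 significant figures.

24.0 g

Let m(t) be the amount of glucose. Volume: V(t) = V₀ + (Q_in − Q_out) t = 1270 + 50.700 t; V(31.2) = 2851.8 gal.
Species balance (pure solvent in): dm/dt = −Q_out · m/V(t).
dm/m = −Q_out dt/(V₀ + 50.700 t); integrating gives ln(m/m₀) = −(Q_out/(Q_in−Q_out)) ln(V/V₀).
m = m₀ (V₀/V)^(Q_out/(Q_in−Q_out)) = 57.1 × (1270/2851.8)^(1.0710) = 24.009 g.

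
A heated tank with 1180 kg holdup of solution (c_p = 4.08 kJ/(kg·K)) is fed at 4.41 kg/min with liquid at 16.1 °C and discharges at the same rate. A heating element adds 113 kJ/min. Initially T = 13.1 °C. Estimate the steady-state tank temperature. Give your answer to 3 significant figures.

22.4 °C

Heat balance on the well-mixed liquid: M c_p dT/dt = ṁ c_p (T_in − T) + 113.
At steady state dT/dt = 0 ⇒ T_ss = T_in + Q̇/(ṁ c_p) = 16.1 + 113/(4.41·4.08) = 22.380 °C.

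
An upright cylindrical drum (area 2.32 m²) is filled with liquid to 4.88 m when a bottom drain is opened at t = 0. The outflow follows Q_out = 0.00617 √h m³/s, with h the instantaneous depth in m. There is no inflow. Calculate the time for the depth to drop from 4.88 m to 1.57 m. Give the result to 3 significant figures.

719 s

Volume balance on the tank: A dh/dt = −0.00617 √h.
∫ h^(−1/2) dh = −(0.00617/A) ∫ dt, giving 2√h = 2√h₀ − (0.00617/A) t.
t = 2A(√h₀ − √h)/0.00617 = 2·2.32·(√4.88 − √1.57)/0.00617
  = 4.6400 × (2.2091 − 1.2530) / 0.00617 = 718.99 s.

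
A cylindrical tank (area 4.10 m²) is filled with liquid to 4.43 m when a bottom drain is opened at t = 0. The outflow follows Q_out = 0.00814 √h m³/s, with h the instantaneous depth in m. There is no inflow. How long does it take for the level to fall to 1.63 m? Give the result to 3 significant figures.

834 s

Accumulation of liquid (constant cross-section A): A dh/dt = −0.00814 √h.
∫ h^(−1/2) dh = −(0.00814/A) ∫ dt, giving 2√h = 2√h₀ − (0.00814/A) t.
t = 2A(√h₀ − √h)/0.00814 = 2·4.10·(√4.43 − √1.63)/0.00814
  = 8.2000 × (2.1048 − 1.2767) / 0.00814 = 834.15 s.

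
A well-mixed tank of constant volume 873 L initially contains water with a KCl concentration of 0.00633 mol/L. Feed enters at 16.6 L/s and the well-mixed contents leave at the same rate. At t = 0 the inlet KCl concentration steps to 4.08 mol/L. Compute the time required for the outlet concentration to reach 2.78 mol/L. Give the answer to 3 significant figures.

Unsteady species balance (constant V, well mixed): V dC/dt = Q(C_in − C), so τ = V/Q = 52.590 s.
C(t) = C_in + (C₀ − C_in) e^(−t/τ). Set C = 2.78 and solve for t:
e^(−t/τ) = (C − C_in)/(C₀ − C_in) = (2.78 − 4.08)/(0.00633 − 4.08) = 0.31912
t = −τ ln(…) = 52.590 × 1.1422 = 60.068 s.

60.1 s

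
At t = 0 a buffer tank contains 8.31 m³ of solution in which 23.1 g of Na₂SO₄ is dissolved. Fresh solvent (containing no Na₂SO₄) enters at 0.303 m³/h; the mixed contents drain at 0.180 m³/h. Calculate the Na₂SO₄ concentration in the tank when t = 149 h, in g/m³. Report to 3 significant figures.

Total volume: dV/dt = Q_in − Q_out = 0.12300 m³/h, so V(t) = 8.31 + 0.12300 t and V(149) = 26.637 m³.
Species balance (pure solvent in): dm/dt = −Q_out · m/V(t).
Separate: dm/m = −Q_out dt/V(t) ⇒ ln(m/m₀) = −(Q_out/(Q_in−Q_out)) ln(V/V₀).
m = m₀ (V₀/V)^(Q_out/(Q_in−Q_out)) = 23.1 × (8.31/26.637)^(1.4634) = 4.2004 g.
C = m/V = 4.2004/26.637 = 0.15769 g/m³.

0.158 g/m³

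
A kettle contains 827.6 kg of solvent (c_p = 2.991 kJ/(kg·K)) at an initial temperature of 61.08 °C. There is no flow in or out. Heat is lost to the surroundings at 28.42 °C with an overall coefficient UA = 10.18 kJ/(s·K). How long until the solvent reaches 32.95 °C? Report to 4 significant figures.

M c_p dT/dt = −UA(T − T_amb).
τ = M c_p/UA = 243.158 s; T_ss = T_amb = 28.4200 °C.
T(t) = T_ss + (T₀ − T_ss)e^(−t/τ); set T = 32.95:
t = −τ ln[(T − T_ss)/(T₀ − T_ss)] = −243.158 · ln(0.138702) = 480.342 s.

480.3 s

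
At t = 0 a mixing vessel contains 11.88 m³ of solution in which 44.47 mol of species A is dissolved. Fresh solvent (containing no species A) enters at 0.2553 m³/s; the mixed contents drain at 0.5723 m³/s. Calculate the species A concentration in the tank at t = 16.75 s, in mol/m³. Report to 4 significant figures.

2.323 mol/m³

Total volume: dV/dt = Q_in − Q_out = -0.317000 m³/s, so V(t) = 11.88 − 0.317000 t and V(16.75) = 6.57025 m³.
Species balance (pure solvent in): dm/dt = −Q_out · m/V(t).
Separate: dm/m = −Q_out dt/V(t) ⇒ ln(m/m₀) = −(Q_out/(Q_in−Q_out)) ln(V/V₀).
m = m₀ (V₀/V)^(Q_out/(Q_in−Q_out)) = 44.47 × (11.88/6.57025)^(-1.80536) = 15.2639 mol.
C = m/V = 15.2639/6.57025 = 2.32318 mol/m³.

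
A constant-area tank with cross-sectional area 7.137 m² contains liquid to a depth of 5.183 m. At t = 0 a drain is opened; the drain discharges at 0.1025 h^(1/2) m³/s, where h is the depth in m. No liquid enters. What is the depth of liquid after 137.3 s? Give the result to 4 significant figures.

1.666 m

With no inflow, A dh/dt = −0.1025 √h.
Separate and integrate: 2(√h − √h₀) = −(0.1025/A) t.
√h = √5.183 − 0.1025·137.3/(2·7.137) = 2.27662 − 0.985936 = 1.29068.
h = 1.29068² = 1.66587 m.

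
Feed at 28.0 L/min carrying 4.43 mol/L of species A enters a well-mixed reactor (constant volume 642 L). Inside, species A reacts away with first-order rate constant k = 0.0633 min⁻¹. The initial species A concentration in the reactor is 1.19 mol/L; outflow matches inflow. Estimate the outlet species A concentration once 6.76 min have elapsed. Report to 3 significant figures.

V dC/dt = Q(C_in − C) − k V C.
This is linear with rate a = Q/V + k = 0.10691 min⁻¹.
C_ss = Q C_in/(Q + kV) = 1.8071 mol/L; C(t) = C_ss + (C₀ − C_ss) e^(−a t).
C(6.76) = 1.8071 + (-0.61715)·e^(−0.10691·6.76) = 1.8071 + (-0.61715)·0.48542 = 1.5076 mol/L.

1.51 mol/L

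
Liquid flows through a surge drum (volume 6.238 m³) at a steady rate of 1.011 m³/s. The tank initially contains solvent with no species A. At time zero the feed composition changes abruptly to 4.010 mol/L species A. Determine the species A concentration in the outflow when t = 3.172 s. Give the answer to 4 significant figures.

1.612 mol/L

Transient balance on the dissolved component: V dC/dt = Q(C_in − C).
So dC/dt = (C_in − C)/τ with τ = V/Q = 6.238/1.011 = 6.17013 s.
This is linear first-order; C(t) = C_in + (C₀ − C_in) e^(−t/τ).
C(3.172) = 4.010 + (0 − 4.010)·e^(−3.172/6.17013) = 4.010 + (-4.01000)·0.598045 = 1.61184 mol/L.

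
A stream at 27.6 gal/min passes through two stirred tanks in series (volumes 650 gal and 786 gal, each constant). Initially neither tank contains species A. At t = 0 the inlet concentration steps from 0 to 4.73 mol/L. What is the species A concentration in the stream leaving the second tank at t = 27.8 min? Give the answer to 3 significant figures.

Each tank obeys Vᵢ dCᵢ/dt = Q(Cᵢ₋₁ − Cᵢ), so τᵢ = Vᵢ/Q.
τ₁ = 650/27.6 = 23.551 min; τ₂ = 786/27.6 = 28.478 min.
Solving the cascade with C₁(0)=C₂(0)=0 gives C₂(t) = C_in[1 − (τ₁ e^(−t/τ₁) − τ₂ e^(−t/τ₂))/(τ₁ − τ₂)].
At t = 27.8: e^(−t/τ₁) = 0.30715, e^(−t/τ₂) = 0.37675.
C₂ = 4.73·[1 − (23.551·0.30715 − 28.478·0.37675)/(-4.9275)] = 4.73·0.29061 = 1.3746 mol/L.

1.37 mol/L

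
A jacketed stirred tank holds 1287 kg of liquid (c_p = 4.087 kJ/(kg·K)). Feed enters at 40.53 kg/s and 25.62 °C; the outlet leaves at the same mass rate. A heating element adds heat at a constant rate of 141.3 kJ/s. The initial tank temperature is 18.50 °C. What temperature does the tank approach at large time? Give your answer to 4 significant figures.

M c_p dT/dt = ṁ c_p (T_in − T) + Q̇.
At steady state dT/dt = 0 ⇒ T_ss = T_in + Q̇/(ṁ c_p) = 25.62 + 141.3/(40.53·4.087) = 26.4730 °C.

26.47 °C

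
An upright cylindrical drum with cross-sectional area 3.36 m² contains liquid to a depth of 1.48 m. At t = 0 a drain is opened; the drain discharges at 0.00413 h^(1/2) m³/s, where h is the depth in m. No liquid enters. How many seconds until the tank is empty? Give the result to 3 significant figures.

A dh/dt = −Q_out = −0.00413 √h.
This is separable: 2 d(√h)/dt = −0.00413/A, so √h = √h₀ − (0.00413/(2A)) t.
Set h = 0: 2√h₀ = (0.00413/A) t_empty ⇒ t_empty = 2A√h₀/0.00413.
t_empty = 2·3.36·√1.48/0.00413 = 6.7200·1.2166/0.00413 = 1979.5 s.

1980 s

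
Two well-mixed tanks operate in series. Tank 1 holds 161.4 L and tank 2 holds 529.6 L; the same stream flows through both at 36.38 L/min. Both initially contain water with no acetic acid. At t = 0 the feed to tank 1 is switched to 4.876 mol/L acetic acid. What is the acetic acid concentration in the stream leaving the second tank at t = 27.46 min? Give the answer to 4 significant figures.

3.817 mol/L

Each tank obeys Vᵢ dCᵢ/dt = Q(Cᵢ₋₁ − Cᵢ), so τᵢ = Vᵢ/Q.
τ₁ = 161.4/36.38 = 4.43650 min; τ₂ = 529.6/36.38 = 14.5574 min.
Solving the cascade with C₁(0)=C₂(0)=0 gives C₂(t) = C_in[1 − (τ₁ e^(−t/τ₁) − τ₂ e^(−t/τ₂))/(τ₁ − τ₂)].
At t = 27.46: e^(−t/τ₁) = 0.00205073, e^(−t/τ₂) = 0.151629.
C₂ = 4.876·[1 − (4.43650·0.00205073 − 14.5574·0.151629)/(-10.1209)] = 4.876·0.782804 = 3.81695 mol/L.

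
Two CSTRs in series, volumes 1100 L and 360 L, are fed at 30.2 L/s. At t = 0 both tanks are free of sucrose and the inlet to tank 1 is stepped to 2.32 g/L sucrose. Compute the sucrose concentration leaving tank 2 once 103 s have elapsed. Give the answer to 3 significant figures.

Time constants: τᵢ = Vᵢ/Q for each well-mixed tank.
τ₁ = 1100/30.2 = 36.424 s; τ₂ = 360/30.2 = 11.921 s.
Solving the cascade with C₁(0)=C₂(0)=0 gives C₂(t) = C_in[1 − (τ₁ e^(−t/τ₁) − τ₂ e^(−t/τ₂))/(τ₁ − τ₂)].
At t = 103: e^(−t/τ₁) = 0.059142, e^(−t/τ₂) = 0.00017679.
C₂ = 2.32·[1 − (36.424·0.059142 − 11.921·0.00017679)/(24.503)] = 2.32·0.91217 = 2.1162 g/L.

2.12 g/L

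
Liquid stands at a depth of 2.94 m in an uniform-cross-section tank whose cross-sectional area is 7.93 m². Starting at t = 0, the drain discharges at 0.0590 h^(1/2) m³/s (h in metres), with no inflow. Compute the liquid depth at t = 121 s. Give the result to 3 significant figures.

With no inflow, A dh/dt = −0.0590 √h.
∫ h^(−1/2) dh = −(0.0590/A) ∫ dt, giving 2√h = 2√h₀ − (0.0590/A) t.
√h = √2.94 − 0.0590·121/(2·7.93) = 1.7146 − 0.45013 = 1.2645.
h = 1.2645² = 1.5990 m.

1.60 m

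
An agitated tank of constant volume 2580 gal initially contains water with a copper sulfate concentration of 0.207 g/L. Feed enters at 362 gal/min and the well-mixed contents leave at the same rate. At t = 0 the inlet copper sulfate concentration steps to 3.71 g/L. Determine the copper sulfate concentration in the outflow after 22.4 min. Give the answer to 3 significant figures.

3.56 g/L

Mass balance on the solute (V constant): V dC/dt = Q(C_in − C).
Rewrite as dC/dt + C/τ = C_in/τ, τ = V/Q = 7.1271 min.
Integrating: C(t) = C_in + (C₀ − C_in) e^(−t/τ).
C(22.4) = 3.71 + (0.207 − 3.71)·e^(−22.4/7.1271) = 3.71 + (-3.5030)·0.043155 = 3.5588 g/L.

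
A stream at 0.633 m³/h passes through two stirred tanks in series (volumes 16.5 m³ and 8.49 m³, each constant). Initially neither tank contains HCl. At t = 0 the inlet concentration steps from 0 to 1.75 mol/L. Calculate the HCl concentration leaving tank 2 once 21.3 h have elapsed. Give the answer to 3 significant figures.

0.537 mol/L

Species balance on tank i: dCᵢ/dt = (Cᵢ₋₁ − Cᵢ)/τᵢ with τᵢ = Vᵢ/Q.
τ₁ = 16.5/0.633 = 26.066 h; τ₂ = 8.49/0.633 = 13.412 h.
Tank 1: C₁ = C_in(1 − e^(−t/τ₁)). Tank 2 (τ₁ ≠ τ₂): C₂ = C_in[1 − (τ₁ e^(−t/τ₁) − τ₂ e^(−t/τ₂))/(τ₁ − τ₂)].
At t = 21.3: e^(−t/τ₁) = 0.44169, e^(−t/τ₂) = 0.20432.
C₂ = 1.75·[1 − (26.066·0.44169 − 13.412·0.20432)/(12.654)] = 1.75·0.30671 = 0.53674 mol/L.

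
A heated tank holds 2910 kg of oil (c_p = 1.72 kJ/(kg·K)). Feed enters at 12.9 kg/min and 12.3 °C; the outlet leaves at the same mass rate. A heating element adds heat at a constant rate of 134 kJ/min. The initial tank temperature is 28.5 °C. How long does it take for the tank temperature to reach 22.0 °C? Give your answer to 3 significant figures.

230 min

First-law balance (no shaft work): M c_p dT/dt = ṁ c_p (T_in − T) + 134.
τ = M/ṁ = 225.58 min; T_ss = T_in + Q̇/(ṁ c_p) = 18.339 °C.
T(t) = T_ss + (T₀ − T_ss) e^(−t/τ). Set T = 22.0:
e^(−t/τ) = (22.0 − 18.339)/(28.5 − 18.339) = 0.36028
t = −225.58 · ln(0.36028) = 230.29 min.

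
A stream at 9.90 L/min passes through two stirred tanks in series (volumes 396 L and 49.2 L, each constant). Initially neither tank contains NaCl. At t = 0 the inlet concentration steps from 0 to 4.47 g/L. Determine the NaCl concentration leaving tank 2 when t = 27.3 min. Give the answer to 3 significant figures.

Species balance on tank i: dCᵢ/dt = (Cᵢ₋₁ − Cᵢ)/τᵢ with τᵢ = Vᵢ/Q.
τ₁ = 396/9.90 = 40.000 min; τ₂ = 49.2/9.90 = 4.9697 min.
Tank 1: C₁ = C_in(1 − e^(−t/τ₁)). Tank 2 (τ₁ ≠ τ₂): C₂ = C_in[1 − (τ₁ e^(−t/τ₁) − τ₂ e^(−t/τ₂))/(τ₁ − τ₂)].
At t = 27.3: e^(−t/τ₁) = 0.50535, e^(−t/τ₂) = 0.0041143.
C₂ = 4.47·[1 − (40.000·0.50535 − 4.9697·0.0041143)/(35.030)] = 4.47·0.42354 = 1.8932 g/L.

1.89 g/L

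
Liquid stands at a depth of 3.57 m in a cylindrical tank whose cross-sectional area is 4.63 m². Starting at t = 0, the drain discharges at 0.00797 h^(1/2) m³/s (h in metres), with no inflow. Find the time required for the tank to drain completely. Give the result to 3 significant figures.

Volume balance on the tank: A dh/dt = −0.00797 √h.
This is separable: 2 d(√h)/dt = −0.00797/A, so √h = √h₀ − (0.00797/(2A)) t.
Tank is empty when √h = 0: t_empty = 2A√h₀/0.00797.
t_empty = 2·4.63·√3.57/0.00797 = 9.2600·1.8894/0.00797 = 2195.3 s.

2200 s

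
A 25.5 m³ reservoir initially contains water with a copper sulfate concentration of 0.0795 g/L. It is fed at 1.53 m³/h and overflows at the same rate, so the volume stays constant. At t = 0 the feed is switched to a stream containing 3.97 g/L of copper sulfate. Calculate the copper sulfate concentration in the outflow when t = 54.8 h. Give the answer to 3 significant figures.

3.82 g/L

Mass balance on the solute (V constant): V dC/dt = Q(C_in − C).
Rewrite as dC/dt + C/τ = C_in/τ, τ = V/Q = 16.667 h.
Solution: C(t) = C_in + (C₀ − C_in) e^(−t/τ).
C(54.8) = 3.97 + (0.0795 − 3.97)·e^(−54.8/16.667) = 3.97 + (-3.8905)·0.037328 = 3.8248 g/L.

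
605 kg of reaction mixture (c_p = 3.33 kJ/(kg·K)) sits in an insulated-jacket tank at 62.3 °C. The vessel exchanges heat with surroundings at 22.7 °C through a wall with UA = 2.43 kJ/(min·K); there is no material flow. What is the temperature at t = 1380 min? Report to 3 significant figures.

30.2 °C

M c_p dT/dt = −UA(T − T_amb).
dT/dt = (T_ss − T)/τ with T_ss = T_amb = 22.700 °C, τ = M c_p/UA = 605·3.33/2.43 = 829.07 min.
Solution: T(t) = T_ss + (T₀ − T_ss) e^(−t/τ).
T(1380) = 22.700 + (39.600)·0.18928 = 30.196 °C.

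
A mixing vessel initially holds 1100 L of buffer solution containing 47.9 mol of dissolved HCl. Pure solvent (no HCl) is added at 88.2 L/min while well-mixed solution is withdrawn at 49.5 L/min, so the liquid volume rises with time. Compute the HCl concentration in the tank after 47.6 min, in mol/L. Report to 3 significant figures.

0.00463 mol/L

Let m(t) be the amount of HCl. Volume: V(t) = V₀ + (Q_in − Q_out) t = 1100 + 38.700 t; V(47.6) = 2942.1 L.
Solute balance: dm/dt = 0 − Q_out C = −Q_out m/V(t).
Separate: dm/m = −Q_out dt/V(t) ⇒ ln(m/m₀) = −(Q_out/(Q_in−Q_out)) ln(V/V₀).
m = m₀ (V₀/V)^(Q_out/(Q_in−Q_out)) = 47.9 × (1100/2942.1)^(1.2791) = 13.609 mol.
C = m/V = 13.609/2942.1 = 0.0046256 mol/L.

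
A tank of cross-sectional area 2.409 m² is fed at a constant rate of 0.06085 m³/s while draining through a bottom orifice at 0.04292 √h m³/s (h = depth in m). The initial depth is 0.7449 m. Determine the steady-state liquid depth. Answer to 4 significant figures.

2.010 m

Level balance: A dh/dt = 0.06085 − 0.04292 √h. Setting dh/dt = 0:
Q_in = 0.04292 √h_ss ⇒ √h_ss = 0.06085/0.04292 = 1.41775.
h_ss = 1.41775² = 2.01003 m. (Since h₀ = 0.7449 m < h_ss, the level will rise toward this value.)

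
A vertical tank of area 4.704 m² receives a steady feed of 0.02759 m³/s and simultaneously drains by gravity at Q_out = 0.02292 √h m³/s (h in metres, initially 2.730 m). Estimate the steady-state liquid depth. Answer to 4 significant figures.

Accumulation of liquid (constant cross-section A): A dh/dt = Q_in − 0.02292 √h. At steady state dh/dt = 0:
Q_in = 0.02292 √h_ss ⇒ √h_ss = 0.02759/0.02292 = 1.20375.
h_ss = 1.20375² = 1.44902 m. (Since h₀ = 2.730 m > h_ss, the level will fall toward this value.)

1.449 m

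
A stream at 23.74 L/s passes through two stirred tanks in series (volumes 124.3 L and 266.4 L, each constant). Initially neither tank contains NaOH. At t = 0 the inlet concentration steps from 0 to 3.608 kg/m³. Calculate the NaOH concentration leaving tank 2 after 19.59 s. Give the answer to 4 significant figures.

2.502 kg/m³

Species balance on tank i: dCᵢ/dt = (Cᵢ₋₁ − Cᵢ)/τᵢ with τᵢ = Vᵢ/Q.
τ₁ = 124.3/23.74 = 5.23589 s; τ₂ = 266.4/23.74 = 11.2216 s.
Tank 1: C₁ = C_in(1 − e^(−t/τ₁)). Tank 2 (τ₁ ≠ τ₂): C₂ = C_in[1 − (τ₁ e^(−t/τ₁) − τ₂ e^(−t/τ₂))/(τ₁ − τ₂)].
At t = 19.59: e^(−t/τ₁) = 0.0237189, e^(−t/τ₂) = 0.174515.
C₂ = 3.608·[1 − (5.23589·0.0237189 − 11.2216·0.174515)/(-5.98568)] = 3.608·0.693578 = 2.50243 kg/m³.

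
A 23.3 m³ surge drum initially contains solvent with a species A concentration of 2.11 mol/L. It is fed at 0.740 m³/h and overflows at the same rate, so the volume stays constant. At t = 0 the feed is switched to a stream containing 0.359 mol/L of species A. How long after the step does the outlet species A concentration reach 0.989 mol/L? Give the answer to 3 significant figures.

32.2 h

Mass balance on the solute (V constant): V dC/dt = Q(C_in − C), so τ = V/Q = 31.486 h.
C(t) = C_in + (C₀ − C_in) e^(−t/τ). Set C = 0.989 and solve for t:
e^(−t/τ) = (C − C_in)/(C₀ − C_in) = (0.989 − 0.359)/(2.11 − 0.359) = 0.35979
t = −τ ln(…) = 31.486 × 1.0222 = 32.186 h.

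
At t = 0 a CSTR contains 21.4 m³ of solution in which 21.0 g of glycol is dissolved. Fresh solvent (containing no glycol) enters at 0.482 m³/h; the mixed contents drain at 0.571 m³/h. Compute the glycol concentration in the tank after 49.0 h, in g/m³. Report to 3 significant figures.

0.286 g/m³

Let m(t) be the amount of glycol. Volume: V(t) = V₀ + (Q_in − Q_out) t = 21.4 − 0.089000 t; V(49.0) = 17.039 m³.
Species balance (pure solvent in): dm/dt = −Q_out · m/V(t).
Separate: dm/m = −Q_out dt/V(t) ⇒ ln(m/m₀) = −(Q_out/(Q_in−Q_out)) ln(V/V₀).
m = m₀ (V₀/V)^(Q_out/(Q_in−Q_out)) = 21.0 × (21.4/17.039)^(-6.4157) = 4.8669 g.
C = m/V = 4.8669/17.039 = 0.28564 g/m³.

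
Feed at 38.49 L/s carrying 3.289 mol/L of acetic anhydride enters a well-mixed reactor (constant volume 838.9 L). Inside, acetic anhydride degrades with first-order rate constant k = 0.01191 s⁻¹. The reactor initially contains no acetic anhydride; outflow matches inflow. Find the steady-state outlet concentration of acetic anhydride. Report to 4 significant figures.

V dC/dt = Q(C_in − C) − k V C.
At steady state: 0 = Q C_in − (Q + kV) C_ss, so C_ss = Q C_in/(Q + kV).
C_ss = 38.49·3.289/(38.49 + 0.01191·838.9) = 126.594/48.4813 = 2.61118 mol/L.

2.611 mol/L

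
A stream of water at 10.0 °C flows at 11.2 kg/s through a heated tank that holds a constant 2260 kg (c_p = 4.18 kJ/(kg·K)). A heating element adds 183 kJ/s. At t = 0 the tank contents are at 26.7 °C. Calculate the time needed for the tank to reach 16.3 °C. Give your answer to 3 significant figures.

338 s

Unsteady energy balance on the tank contents: M c_p dT/dt = ṁ c_p (T_in − T) + 183.
τ = M/ṁ = 201.79 s; T_ss = T_in + Q̇/(ṁ c_p) = 13.909 °C.
T(t) = T_ss + (T₀ − T_ss) e^(−t/τ). Set T = 16.3:
e^(−t/τ) = (16.3 − 13.909)/(26.7 − 13.909) = 0.18693
t = −201.79 · ln(0.18693) = 338.40 s.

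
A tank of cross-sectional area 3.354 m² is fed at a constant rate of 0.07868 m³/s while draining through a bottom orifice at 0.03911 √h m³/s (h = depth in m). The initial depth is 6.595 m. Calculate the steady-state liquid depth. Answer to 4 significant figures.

Volume balance on the tank: A dh/dt = Q_in − 0.03911 √h. At steady state dh/dt = 0:
Q_in = 0.03911 √h_ss ⇒ √h_ss = 0.07868/0.03911 = 2.01176.
h_ss = 2.01176² = 4.04719 m. (Since h₀ = 6.595 m > h_ss, the level will fall toward this value.)

4.047 m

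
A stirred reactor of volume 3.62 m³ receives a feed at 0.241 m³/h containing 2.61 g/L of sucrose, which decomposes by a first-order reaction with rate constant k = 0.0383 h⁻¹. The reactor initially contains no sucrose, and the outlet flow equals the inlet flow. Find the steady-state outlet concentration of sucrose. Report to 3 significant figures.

1.66 g/L

Species balance: V dC/dt = Q C_in − Q C − k V C.
Steady state (dC/dt = 0): C_ss = Q C_in/(Q + kV) = C_in/(1 + kV/Q).
C_ss = 0.241·2.61/(0.241 + 0.0383·3.62) = 0.62901/0.37965 = 1.6568 g/L.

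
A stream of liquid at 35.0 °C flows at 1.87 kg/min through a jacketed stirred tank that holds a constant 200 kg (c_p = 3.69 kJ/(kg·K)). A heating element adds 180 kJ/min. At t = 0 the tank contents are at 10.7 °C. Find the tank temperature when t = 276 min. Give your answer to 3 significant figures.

First-law balance (no shaft work): M c_p dT/dt = ṁ c_p (T_in − T) + 180.
τ = M/ṁ = 106.95 min; T_ss = T_in + Q̇/(ṁ c_p) = 35.0 + 180/(1.87·3.69) = 61.086 °C.
T approaches T_ss exponentially: T(t) = T_ss + (T₀ − T_ss) e^(−t/τ).
T(276) = 61.086 + (-50.386)·e^(−276/106.95) = 61.086 + (-50.386)·0.075729 = 57.270 °C.

57.3 °C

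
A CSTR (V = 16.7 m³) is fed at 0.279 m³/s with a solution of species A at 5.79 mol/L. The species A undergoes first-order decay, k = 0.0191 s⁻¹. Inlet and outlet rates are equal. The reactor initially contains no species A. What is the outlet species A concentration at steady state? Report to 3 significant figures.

Species balance: V dC/dt = Q C_in − Q C − k V C.
Steady state (dC/dt = 0): C_ss = Q C_in/(Q + kV) = C_in/(1 + kV/Q).
C_ss = 0.279·5.79/(0.279 + 0.0191·16.7) = 1.6154/0.59797 = 2.7015 mol/L.

2.70 mol/L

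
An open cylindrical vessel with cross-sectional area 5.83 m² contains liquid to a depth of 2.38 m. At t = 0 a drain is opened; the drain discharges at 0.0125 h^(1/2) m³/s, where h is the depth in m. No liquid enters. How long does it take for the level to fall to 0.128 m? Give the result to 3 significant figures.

Volume balance on the tank: A dh/dt = −0.0125 √h.
∫ h^(−1/2) dh = −(0.0125/A) ∫ dt, giving 2√h = 2√h₀ − (0.0125/A) t.
t = 2A(√h₀ − √h)/0.0125 = 2·5.83·(√2.38 − √0.128)/0.0125
  = 11.660 × (1.5427 − 0.35777) / 0.0125 = 1105.3 s.

1110 s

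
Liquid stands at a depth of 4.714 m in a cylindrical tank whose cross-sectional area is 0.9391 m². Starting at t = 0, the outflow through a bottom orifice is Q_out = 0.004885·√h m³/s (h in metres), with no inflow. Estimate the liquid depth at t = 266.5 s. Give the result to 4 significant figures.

With no inflow, A dh/dt = −0.004885 √h.
Separate and integrate: 2(√h − √h₀) = −(0.004885/A) t.
√h = √4.714 − 0.004885·266.5/(2·0.9391) = 2.17117 − 0.693138 = 1.47804.
h = 1.47804² = 2.18459 m.

2.185 m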